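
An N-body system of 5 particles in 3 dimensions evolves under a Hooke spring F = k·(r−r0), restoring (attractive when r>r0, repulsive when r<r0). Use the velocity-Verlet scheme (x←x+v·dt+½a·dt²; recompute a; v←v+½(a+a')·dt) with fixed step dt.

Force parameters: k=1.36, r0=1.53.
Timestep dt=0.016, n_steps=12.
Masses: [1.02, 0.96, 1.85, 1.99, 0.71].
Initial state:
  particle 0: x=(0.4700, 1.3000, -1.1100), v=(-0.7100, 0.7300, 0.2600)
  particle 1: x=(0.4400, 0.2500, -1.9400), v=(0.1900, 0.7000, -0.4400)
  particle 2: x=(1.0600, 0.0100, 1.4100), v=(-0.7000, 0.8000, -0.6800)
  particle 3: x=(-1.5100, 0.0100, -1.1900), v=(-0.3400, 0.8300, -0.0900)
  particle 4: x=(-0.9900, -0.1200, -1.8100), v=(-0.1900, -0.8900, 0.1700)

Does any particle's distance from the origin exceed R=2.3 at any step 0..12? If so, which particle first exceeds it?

step 0: x0=(0.4700, 1.3000, -1.1100) x1=(0.4400, 0.2500, -1.9400) x2=(1.0600, 0.0100, 1.4100) x3=(-1.5100, 0.0100, -1.1900) x4=(-0.9900, -0.1200, -1.8100)
step 1: x0=(0.4585, 1.3115, -1.1057) x1=(0.4430, 0.2611, -1.9467) x2=(1.0485, 0.0229, 1.3985) x3=(-1.5152, 0.0233, -1.1913) x4=(-0.9925, -0.1342, -1.8069)
step 2: x0=(0.4467, 1.3225, -1.1010) x1=(0.4460, 0.2722, -1.9527) x2=(1.0363, 0.0358, 1.3858) x3=(-1.5201, 0.0368, -1.1922) x4=(-0.9941, -0.1481, -1.8030)
step 3: x0=(0.4346, 1.3330, -1.0959) x1=(0.4488, 0.2831, -1.9580) x2=(1.0236, 0.0489, 1.3719) x3=(-1.5245, 0.0504, -1.1929) x4=(-0.9946, -0.1619, -1.7983)
step 4: x0=(0.4223, 1.3431, -1.0905) x1=(0.4516, 0.2938, -1.9626) x2=(1.0102, 0.0622, 1.3568) x3=(-1.5286, 0.0640, -1.1932) x4=(-0.9941, -0.1755, -1.7929)
step 5: x0=(0.4096, 1.3527, -1.0848) x1=(0.4543, 0.3045, -1.9664) x2=(0.9962, 0.0755, 1.3405) x3=(-1.5322, 0.0779, -1.1932) x4=(-0.9926, -0.1889, -1.7866)
step 6: x0=(0.3967, 1.3618, -1.0787) x1=(0.4569, 0.3151, -1.9696) x2=(0.9817, 0.0889, 1.3231) x3=(-1.5355, 0.0918, -1.1929) x4=(-0.9901, -0.2021, -1.7796)
step 7: x0=(0.3835, 1.3705, -1.0723) x1=(0.4594, 0.3255, -1.9721) x2=(0.9665, 0.1024, 1.3045) x3=(-1.5384, 0.1058, -1.1923) x4=(-0.9866, -0.2150, -1.7719)
step 8: x0=(0.3700, 1.3787, -1.0657) x1=(0.4618, 0.3358, -1.9739) x2=(0.9508, 0.1160, 1.2848) x3=(-1.5409, 0.1200, -1.1914) x4=(-0.9821, -0.2278, -1.7634)
step 9: x0=(0.3562, 1.3865, -1.0587) x1=(0.4641, 0.3461, -1.9751) x2=(0.9344, 0.1297, 1.2640) x3=(-1.5430, 0.1344, -1.1902) x4=(-0.9766, -0.2404, -1.7541)
step 10: x0=(0.3422, 1.3938, -1.0514) x1=(0.4662, 0.3562, -1.9755) x2=(0.9176, 0.1435, 1.2420) x3=(-1.5447, 0.1488, -1.1887) x4=(-0.9702, -0.2527, -1.7440)
step 11: x0=(0.3279, 1.4006, -1.0439) x1=(0.4682, 0.3662, -1.9753) x2=(0.9001, 0.1574, 1.2190) x3=(-1.5460, 0.1634, -1.1870) x4=(-0.9628, -0.2648, -1.7333)
step 12: x0=(0.3133, 1.4070, -1.0361) x1=(0.4700, 0.3761, -1.9744) x2=(0.8822, 0.1714, 1.1949) x3=(-1.5470, 0.1781, -1.1850) x4=(-0.9545, -0.2767, -1.7218)

no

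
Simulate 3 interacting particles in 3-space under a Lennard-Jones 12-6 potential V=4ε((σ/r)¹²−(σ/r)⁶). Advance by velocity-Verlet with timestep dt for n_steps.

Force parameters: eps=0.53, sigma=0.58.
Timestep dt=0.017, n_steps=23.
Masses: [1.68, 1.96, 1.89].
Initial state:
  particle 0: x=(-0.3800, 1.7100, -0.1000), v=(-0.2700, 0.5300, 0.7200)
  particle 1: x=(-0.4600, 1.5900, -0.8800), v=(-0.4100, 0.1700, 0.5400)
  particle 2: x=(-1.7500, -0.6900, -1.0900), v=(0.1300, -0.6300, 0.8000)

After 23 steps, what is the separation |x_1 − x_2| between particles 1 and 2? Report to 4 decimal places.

2.8278

step 0: x0=(-0.3800, 1.7100, -0.1000) x1=(-0.4600, 1.5900, -0.8800) x2=(-1.7500, -0.6900, -1.0900)
step 1: x0=(-0.3846, 1.7190, -0.0879) x1=(-0.4670, 1.5929, -0.8707) x2=(-1.7478, -0.7007, -1.0764)
step 2: x0=(-0.3892, 1.7279, -0.0761) x1=(-0.4739, 1.5959, -0.8612) x2=(-1.7456, -0.7114, -1.0628)
step 3: x0=(-0.3939, 1.7368, -0.0645) x1=(-0.4808, 1.5988, -0.8514) x2=(-1.7434, -0.7221, -1.0492)
step 4: x0=(-0.3986, 1.7457, -0.0533) x1=(-0.4877, 1.6019, -0.8414) x2=(-1.7412, -0.7328, -1.0356)
step 5: x0=(-0.4033, 1.7545, -0.0423) x1=(-0.4945, 1.6049, -0.8311) x2=(-1.7389, -0.7435, -1.0220)
step 6: x0=(-0.4081, 1.7632, -0.0315) x1=(-0.5014, 1.6081, -0.8207) x2=(-1.7367, -0.7543, -1.0084)
step 7: x0=(-0.4129, 1.7719, -0.0211) x1=(-0.5082, 1.6112, -0.8100) x2=(-1.7345, -0.7650, -0.9948)
step 8: x0=(-0.4177, 1.7806, -0.0108) x1=(-0.5149, 1.6144, -0.7991) x2=(-1.7323, -0.7757, -0.9812)
step 9: x0=(-0.4225, 1.7892, -0.0009) x1=(-0.5217, 1.6177, -0.7879) x2=(-1.7301, -0.7864, -0.9676)
step 10: x0=(-0.4274, 1.7977, 0.0088) x1=(-0.5284, 1.6210, -0.7766) x2=(-1.7279, -0.7971, -0.9540)
step 11: x0=(-0.4323, 1.8062, 0.0183) x1=(-0.5351, 1.6243, -0.7650) x2=(-1.7257, -0.8078, -0.9404)
step 12: x0=(-0.4373, 1.8146, 0.0275) x1=(-0.5418, 1.6277, -0.7532) x2=(-1.7235, -0.8185, -0.9268)
step 13: x0=(-0.4422, 1.8230, 0.0364) x1=(-0.5484, 1.6311, -0.7412) x2=(-1.7213, -0.8292, -0.9132)
step 14: x0=(-0.4473, 1.8313, 0.0451) x1=(-0.5550, 1.6346, -0.7290) x2=(-1.7191, -0.8399, -0.8996)
step 15: x0=(-0.4523, 1.8395, 0.0535) x1=(-0.5616, 1.6382, -0.7165) x2=(-1.7168, -0.8506, -0.8860)
step 16: x0=(-0.4574, 1.8476, 0.0617) x1=(-0.5681, 1.6418, -0.7039) x2=(-1.7146, -0.8613, -0.8724)
step 17: x0=(-0.4625, 1.8557, 0.0696) x1=(-0.5746, 1.6455, -0.6909) x2=(-1.7124, -0.8721, -0.8588)
step 18: x0=(-0.4677, 1.8637, 0.0772) x1=(-0.5811, 1.6492, -0.6778) x2=(-1.7102, -0.8828, -0.8452)
step 19: x0=(-0.4729, 1.8717, 0.0845) x1=(-0.5875, 1.6531, -0.6644) x2=(-1.7080, -0.8935, -0.8316)
step 20: x0=(-0.4782, 1.8795, 0.0916) x1=(-0.5939, 1.6569, -0.6508) x2=(-1.7058, -0.9042, -0.8180)
step 21: x0=(-0.4835, 1.8873, 0.0983) x1=(-0.6003, 1.6609, -0.6369) x2=(-1.7036, -0.9149, -0.8044)
step 22: x0=(-0.4888, 1.8949, 0.1048) x1=(-0.6066, 1.6649, -0.6228) x2=(-1.7014, -0.9256, -0.7908)
step 23: x0=(-0.4942, 1.9025, 0.1110) x1=(-0.6129, 1.6691, -0.6084) x2=(-1.6992, -0.9363, -0.7772)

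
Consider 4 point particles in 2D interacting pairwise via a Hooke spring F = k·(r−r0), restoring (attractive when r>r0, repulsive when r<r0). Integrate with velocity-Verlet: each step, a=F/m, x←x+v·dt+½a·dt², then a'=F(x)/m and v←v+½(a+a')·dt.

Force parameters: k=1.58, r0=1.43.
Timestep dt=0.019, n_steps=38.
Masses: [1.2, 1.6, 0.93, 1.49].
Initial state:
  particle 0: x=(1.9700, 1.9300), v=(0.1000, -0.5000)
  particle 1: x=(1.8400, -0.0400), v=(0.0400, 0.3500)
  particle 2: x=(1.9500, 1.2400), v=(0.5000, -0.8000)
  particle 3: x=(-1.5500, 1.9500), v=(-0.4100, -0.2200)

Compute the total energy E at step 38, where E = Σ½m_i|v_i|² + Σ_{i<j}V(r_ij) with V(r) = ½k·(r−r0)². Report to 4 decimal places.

13.5235

step 0: x0=(1.9700, 1.9300) x1=(1.8400, -0.0400) x2=(1.9500, 1.2400) x3=(-1.5500, 1.9500)
step 1: x0=(1.9714, 1.9205) x1=(1.8404, -0.0331) x2=(1.9589, 1.2247) x3=(-1.5566, 1.9455)
step 2: x0=(1.9718, 1.9112) x1=(1.8400, -0.0255) x2=(1.9664, 1.2094) x3=(-1.5607, 1.9403)
step 3: x0=(1.9712, 1.9020) x1=(1.8388, -0.0174) x2=(1.9727, 1.1940) x3=(-1.5624, 1.9345)
step 4: x0=(1.9695, 1.8929) x1=(1.8369, -0.0088) x2=(1.9776, 1.1786) x3=(-1.5616, 1.9281)
step 5: x0=(1.9669, 1.8839) x1=(1.8342, 0.0003) x2=(1.9813, 1.1631) x3=(-1.5584, 1.9209)
step 6: x0=(1.9632, 1.8750) x1=(1.8308, 0.0100) x2=(1.9837, 1.1477) x3=(-1.5528, 1.9132)
step 7: x0=(1.9585, 1.8663) x1=(1.8266, 0.0201) x2=(1.9848, 1.1323) x3=(-1.5447, 1.9048)
step 8: x0=(1.9528, 1.8577) x1=(1.8216, 0.0307) x2=(1.9847, 1.1169) x3=(-1.5342, 1.8957)
step 9: x0=(1.9461, 1.8493) x1=(1.8159, 0.0418) x2=(1.9833, 1.1016) x3=(-1.5213, 1.8860)
step 10: x0=(1.9384, 1.8410) x1=(1.8094, 0.0533) x2=(1.9806, 1.0863) x3=(-1.5059, 1.8757)
step 11: x0=(1.9297, 1.8329) x1=(1.8022, 0.0651) x2=(1.9768, 1.0712) x3=(-1.4883, 1.8647)
step 12: x0=(1.9200, 1.8249) x1=(1.7942, 0.0774) x2=(1.9717, 1.0562) x3=(-1.4683, 1.8532)
step 13: x0=(1.9094, 1.8171) x1=(1.7855, 0.0900) x2=(1.9655, 1.0414) x3=(-1.4460, 1.8410)
step 14: x0=(1.8978, 1.8095) x1=(1.7760, 0.1029) x2=(1.9580, 1.0267) x3=(-1.4214, 1.8282)
step 15: x0=(1.8853, 1.8020) x1=(1.7659, 0.1161) x2=(1.9495, 1.0123) x3=(-1.3946, 1.8149)
step 16: x0=(1.8719, 1.7948) x1=(1.7550, 0.1296) x2=(1.9399, 0.9980) x3=(-1.3656, 1.8010)
step 17: x0=(1.8576, 1.7877) x1=(1.7435, 0.1434) x2=(1.9292, 0.9840) x3=(-1.3345, 1.7865)
step 18: x0=(1.8424, 1.7808) x1=(1.7312, 0.1574) x2=(1.9174, 0.9702) x3=(-1.3013, 1.7715)
step 19: x0=(1.8264, 1.7741) x1=(1.7183, 0.1715) x2=(1.9047, 0.9566) x3=(-1.2661, 1.7559)
step 20: x0=(1.8095, 1.7676) x1=(1.7047, 0.1859) x2=(1.8909, 0.9433) x3=(-1.2289, 1.7398)
step 21: x0=(1.7918, 1.7613) x1=(1.6905, 0.2004) x2=(1.8763, 0.9304) x3=(-1.1897, 1.7232)
step 22: x0=(1.7734, 1.7553) x1=(1.6756, 0.2150) x2=(1.8607, 0.9177) x3=(-1.1488, 1.7062)
step 23: x0=(1.7543, 1.7494) x1=(1.6602, 0.2297) x2=(1.8443, 0.9054) x3=(-1.1060, 1.6886)
step 24: x0=(1.7344, 1.7438) x1=(1.6441, 0.2445) x2=(1.8271, 0.8933) x3=(-1.0615, 1.6706)
step 25: x0=(1.7138, 1.7383) x1=(1.6274, 0.2593) x2=(1.8091, 0.8817) x3=(-1.0153, 1.6522)
step 26: x0=(1.6926, 1.7331) x1=(1.6102, 0.2741) x2=(1.7904, 0.8704) x3=(-0.9676, 1.6334)
step 27: x0=(1.6708, 1.7282) x1=(1.5924, 0.2889) x2=(1.7711, 0.8594) x3=(-0.9183, 1.6142)
step 28: x0=(1.6484, 1.7234) x1=(1.5741, 0.3036) x2=(1.7511, 0.8488) x3=(-0.8677, 1.5946)
step 29: x0=(1.6254, 1.7189) x1=(1.5553, 0.3183) x2=(1.7306, 0.8386) x3=(-0.8157, 1.5746)
step 30: x0=(1.6019, 1.7146) x1=(1.5359, 0.3329) x2=(1.7096, 0.8288) x3=(-0.7624, 1.5543)
step 31: x0=(1.5780, 1.7106) x1=(1.5161, 0.3474) x2=(1.6881, 0.8194) x3=(-0.7080, 1.5337)
step 32: x0=(1.5536, 1.7069) x1=(1.4959, 0.3617) x2=(1.6662, 0.8104) x3=(-0.6525, 1.5128)
step 33: x0=(1.5288, 1.7033) x1=(1.4752, 0.3758) x2=(1.6440, 0.8018) x3=(-0.5959, 1.4917)
step 34: x0=(1.5037, 1.7001) x1=(1.4541, 0.3897) x2=(1.6215, 0.7936) x3=(-0.5385, 1.4703)
step 35: x0=(1.4782, 1.6971) x1=(1.4325, 0.4034) x2=(1.5988, 0.7858) x3=(-0.4802, 1.4487)
step 36: x0=(1.4525, 1.6944) x1=(1.4106, 0.4169) x2=(1.5760, 0.7784) x3=(-0.4212, 1.4269)
step 37: x0=(1.4265, 1.6920) x1=(1.3884, 0.4301) x2=(1.5530, 0.7714) x3=(-0.3616, 1.4049)
step 38: x0=(1.4003, 1.6898) x1=(1.3658, 0.4429) x2=(1.5301, 0.7648) x3=(-0.3014, 1.3827)
step 0 velocities: v0=(0.1000, -0.5000) v1=(0.0400, 0.3500) v2=(0.5000, -0.8000) v3=(-0.4100, -0.2200)
step 0: KE=0.8304, PE=12.6974, E=13.5278
step 38 velocities: v0=(-1.3841, -0.1053) v1=(-1.1980, 0.6694) v2=(-1.2069, -0.3385) v3=(3.1801, -1.1689)
step 38: KE=11.9453, PE=1.5782, E=13.5235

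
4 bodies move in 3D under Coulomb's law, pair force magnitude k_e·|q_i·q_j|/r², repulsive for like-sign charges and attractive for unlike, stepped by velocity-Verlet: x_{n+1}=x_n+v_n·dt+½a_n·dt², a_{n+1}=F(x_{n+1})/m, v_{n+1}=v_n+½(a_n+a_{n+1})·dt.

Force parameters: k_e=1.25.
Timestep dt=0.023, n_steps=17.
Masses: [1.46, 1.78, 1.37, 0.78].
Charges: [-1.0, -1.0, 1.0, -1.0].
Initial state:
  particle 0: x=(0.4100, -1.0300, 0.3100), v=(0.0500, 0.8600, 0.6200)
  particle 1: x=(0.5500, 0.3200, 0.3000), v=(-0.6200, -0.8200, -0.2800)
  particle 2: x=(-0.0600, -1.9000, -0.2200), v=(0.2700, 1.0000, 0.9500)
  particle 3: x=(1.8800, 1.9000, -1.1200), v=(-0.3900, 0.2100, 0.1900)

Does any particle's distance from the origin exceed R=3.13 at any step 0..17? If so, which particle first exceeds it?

no

step 0: x0=(0.4100, -1.0300, 0.3100) x1=(0.5500, 0.3200, 0.3000) x2=(-0.0600, -1.9000, -0.2200) x3=(1.8800, 1.9000, -1.1200)
step 1: x0=(0.4111, -1.0105, 0.3242) x1=(0.5357, 0.3012, 0.2936) x2=(-0.0537, -1.8768, -0.1981) x3=(1.8711, 1.9049, -1.1157)
step 2: x0=(0.4119, -0.9916, 0.3382) x1=(0.5214, 0.2825, 0.2872) x2=(-0.0472, -1.8532, -0.1759) x3=(1.8622, 1.9099, -1.1114)
step 3: x0=(0.4126, -0.9732, 0.3521) x1=(0.5071, 0.2639, 0.2807) x2=(-0.0405, -1.8292, -0.1536) x3=(1.8534, 1.9149, -1.1073)
step 4: x0=(0.4131, -0.9555, 0.3658) x1=(0.4927, 0.2455, 0.2743) x2=(-0.0336, -1.8047, -0.1310) x3=(1.8447, 1.9201, -1.1033)
step 5: x0=(0.4133, -0.9384, 0.3794) x1=(0.4783, 0.2271, 0.2679) x2=(-0.0265, -1.7798, -0.1083) x3=(1.8361, 1.9254, -1.0993)
step 6: x0=(0.4134, -0.9220, 0.3929) x1=(0.4639, 0.2090, 0.2615) x2=(-0.0191, -1.7544, -0.0853) x3=(1.8276, 1.9308, -1.0954)
step 7: x0=(0.4133, -0.9063, 0.4062) x1=(0.4494, 0.1910, 0.2551) x2=(-0.0116, -1.7286, -0.0622) x3=(1.8191, 1.9363, -1.0916)
step 8: x0=(0.4130, -0.8914, 0.4195) x1=(0.4349, 0.1732, 0.2486) x2=(-0.0038, -1.7022, -0.0388) x3=(1.8107, 1.9419, -1.0879)
step 9: x0=(0.4125, -0.8771, 0.4325) x1=(0.4204, 0.1555, 0.2421) x2=(0.0042, -1.6753, -0.0152) x3=(1.8024, 1.9475, -1.0843)
step 10: x0=(0.4118, -0.8637, 0.4455) x1=(0.4058, 0.1381, 0.2355) x2=(0.0124, -1.6479, 0.0087) x3=(1.7941, 1.9533, -1.0807)
step 11: x0=(0.4108, -0.8511, 0.4584) x1=(0.3911, 0.1208, 0.2289) x2=(0.0209, -1.6200, 0.0327) x3=(1.7859, 1.9592, -1.0773)
step 12: x0=(0.4097, -0.8394, 0.4712) x1=(0.3764, 0.1038, 0.2222) x2=(0.0296, -1.5914, 0.0570) x3=(1.7778, 1.9652, -1.0739)
step 13: x0=(0.4084, -0.8286, 0.4839) x1=(0.3616, 0.0870, 0.2155) x2=(0.0386, -1.5623, 0.0816) x3=(1.7698, 1.9712, -1.0706)
step 14: x0=(0.4069, -0.8187, 0.4965) x1=(0.3468, 0.0704, 0.2086) x2=(0.0479, -1.5325, 0.1064) x3=(1.7618, 1.9774, -1.0673)
step 15: x0=(0.4051, -0.8098, 0.5090) x1=(0.3318, 0.0541, 0.2016) x2=(0.0575, -1.5019, 0.1314) x3=(1.7539, 1.9837, -1.0641)
step 16: x0=(0.4031, -0.8019, 0.5215) x1=(0.3168, 0.0380, 0.1945) x2=(0.0674, -1.4707, 0.1568) x3=(1.7460, 1.9900, -1.0610)
step 17: x0=(0.4009, -0.7951, 0.5339) x1=(0.3017, 0.0221, 0.1872) x2=(0.0776, -1.4387, 0.1825) x3=(1.7383, 1.9965, -1.0580)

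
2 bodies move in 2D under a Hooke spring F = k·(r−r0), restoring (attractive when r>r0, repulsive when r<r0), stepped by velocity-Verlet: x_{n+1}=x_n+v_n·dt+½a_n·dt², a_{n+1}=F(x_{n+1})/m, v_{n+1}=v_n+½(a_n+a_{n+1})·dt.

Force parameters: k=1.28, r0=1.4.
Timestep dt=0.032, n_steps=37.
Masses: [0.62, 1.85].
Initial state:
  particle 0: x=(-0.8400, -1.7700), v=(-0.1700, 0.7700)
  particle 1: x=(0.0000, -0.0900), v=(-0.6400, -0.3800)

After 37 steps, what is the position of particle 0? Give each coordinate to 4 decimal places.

(-1.1006, -0.9216)

step 0: x0=(-0.8400, -1.7700) x1=(0.0000, -0.0900)
step 1: x0=(-0.8452, -1.7449) x1=(-0.0206, -0.1023)
step 2: x0=(-0.8500, -1.7190) x1=(-0.0413, -0.1149)
step 3: x0=(-0.8544, -1.6923) x1=(-0.0621, -0.1277)
step 4: x0=(-0.8585, -1.6650) x1=(-0.0830, -0.1408)
step 5: x0=(-0.8623, -1.6371) x1=(-0.1040, -0.1541)
step 6: x0=(-0.8658, -1.6086) x1=(-0.1252, -0.1675)
step 7: x0=(-0.8692, -1.5798) x1=(-0.1464, -0.1811)
step 8: x0=(-0.8723, -1.5507) x1=(-0.1676, -0.1947)
step 9: x0=(-0.8753, -1.5212) x1=(-0.1889, -0.2085)
step 10: x0=(-0.8783, -1.4917) x1=(-0.2102, -0.2223)
step 11: x0=(-0.8812, -1.4621) x1=(-0.2315, -0.2361)
step 12: x0=(-0.8841, -1.4325) x1=(-0.2529, -0.2499)
step 13: x0=(-0.8871, -1.4030) x1=(-0.2742, -0.2637)
step 14: x0=(-0.8902, -1.3737) x1=(-0.2954, -0.2774)
step 15: x0=(-0.8934, -1.3447) x1=(-0.3166, -0.2911)
step 16: x0=(-0.8969, -1.3161) x1=(-0.3378, -0.3046)
step 17: x0=(-0.9005, -1.2879) x1=(-0.3589, -0.3179)
step 18: x0=(-0.9045, -1.2602) x1=(-0.3798, -0.3311)
step 19: x0=(-0.9089, -1.2332) x1=(-0.4007, -0.3440)
step 20: x0=(-0.9136, -1.2069) x1=(-0.4214, -0.3568)
step 21: x0=(-0.9188, -1.1813) x1=(-0.4420, -0.3692)
step 22: x0=(-0.9244, -1.1565) x1=(-0.4624, -0.3814)
step 23: x0=(-0.9306, -1.1327) x1=(-0.4826, -0.3933)
step 24: x0=(-0.9374, -1.1098) x1=(-0.5026, -0.4049)
step 25: x0=(-0.9449, -1.0880) x1=(-0.5224, -0.4161)
step 26: x0=(-0.9530, -1.0672) x1=(-0.5420, -0.4270)
step 27: x0=(-0.9618, -1.0476) x1=(-0.5614, -0.4375)
step 28: x0=(-0.9714, -1.0292) x1=(-0.5804, -0.4475)
step 29: x0=(-0.9819, -1.0119) x1=(-0.5992, -0.4572)
step 30: x0=(-0.9932, -0.9960) x1=(-0.6178, -0.4665)
step 31: x0=(-1.0054, -0.9813) x1=(-0.6360, -0.4753)
step 32: x0=(-1.0186, -0.9680) x1=(-0.6538, -0.4836)
step 33: x0=(-1.0328, -0.9560) x1=(-0.6714, -0.4916)
step 34: x0=(-1.0480, -0.9454) x1=(-0.6886, -0.4990)
step 35: x0=(-1.0644, -0.9361) x1=(-0.7054, -0.5060)
step 36: x0=(-1.0819, -0.9282) x1=(-0.7218, -0.5126)
step 37: x0=(-1.1006, -0.9216) x1=(-0.7379, -0.5187)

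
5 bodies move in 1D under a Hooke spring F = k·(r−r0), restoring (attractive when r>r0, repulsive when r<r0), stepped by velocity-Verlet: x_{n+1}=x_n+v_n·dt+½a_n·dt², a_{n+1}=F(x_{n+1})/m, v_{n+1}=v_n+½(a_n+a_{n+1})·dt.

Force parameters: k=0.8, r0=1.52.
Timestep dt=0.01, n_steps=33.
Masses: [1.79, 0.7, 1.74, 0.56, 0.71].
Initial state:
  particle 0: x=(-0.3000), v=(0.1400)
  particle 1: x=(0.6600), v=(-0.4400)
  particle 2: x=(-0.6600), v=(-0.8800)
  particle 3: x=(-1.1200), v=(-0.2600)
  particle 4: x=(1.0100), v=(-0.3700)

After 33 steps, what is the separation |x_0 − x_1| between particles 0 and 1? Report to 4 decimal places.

0.7119

step 0: x0=(-0.3000) x1=(0.6600) x2=(-0.6600) x3=(-1.1200) x4=(1.0100)
step 1: x0=(-0.2986) x1=(0.6556) x2=(-0.6688) x3=(-1.1227) x4=(1.0063)
step 2: x0=(-0.2971) x1=(0.6510) x2=(-0.6776) x3=(-1.1255) x4=(1.0027)
step 3: x0=(-0.2956) x1=(0.6465) x2=(-0.6864) x3=(-1.1284) x4=(0.9992)
step 4: x0=(-0.2940) x1=(0.6418) x2=(-0.6952) x3=(-1.1314) x4=(0.9958)
step 5: x0=(-0.2924) x1=(0.6371) x2=(-0.7041) x3=(-1.1346) x4=(0.9924)
step 6: x0=(-0.2908) x1=(0.6322) x2=(-0.7129) x3=(-1.1379) x4=(0.9891)
step 7: x0=(-0.2891) x1=(0.6274) x2=(-0.7217) x3=(-1.1413) x4=(0.9858)
step 8: x0=(-0.2873) x1=(0.6224) x2=(-0.7305) x3=(-1.1449) x4=(0.9826)
step 9: x0=(-0.2856) x1=(0.6174) x2=(-0.7393) x3=(-1.1486) x4=(0.9795)
step 10: x0=(-0.2838) x1=(0.6123) x2=(-0.7481) x3=(-1.1524) x4=(0.9765)
step 11: x0=(-0.2819) x1=(0.6071) x2=(-0.7570) x3=(-1.1564) x4=(0.9735)
step 12: x0=(-0.2800) x1=(0.6018) x2=(-0.7658) x3=(-1.1605) x4=(0.9706)
step 13: x0=(-0.2781) x1=(0.5965) x2=(-0.7746) x3=(-1.1647) x4=(0.9678)
step 14: x0=(-0.2762) x1=(0.5912) x2=(-0.7833) x3=(-1.1691) x4=(0.9650)
step 15: x0=(-0.2742) x1=(0.5857) x2=(-0.7921) x3=(-1.1735) x4=(0.9623)
step 16: x0=(-0.2722) x1=(0.5802) x2=(-0.8009) x3=(-1.1782) x4=(0.9596)
step 17: x0=(-0.2701) x1=(0.5746) x2=(-0.8096) x3=(-1.1829) x4=(0.9571)
step 18: x0=(-0.2681) x1=(0.5690) x2=(-0.8184) x3=(-1.1878) x4=(0.9545)
step 19: x0=(-0.2660) x1=(0.5633) x2=(-0.8271) x3=(-1.1928) x4=(0.9521)
step 20: x0=(-0.2638) x1=(0.5575) x2=(-0.8358) x3=(-1.1979) x4=(0.9497)
step 21: x0=(-0.2617) x1=(0.5517) x2=(-0.8445) x3=(-1.2031) x4=(0.9474)
step 22: x0=(-0.2595) x1=(0.5458) x2=(-0.8532) x3=(-1.2085) x4=(0.9451)
step 23: x0=(-0.2573) x1=(0.5398) x2=(-0.8619) x3=(-1.2140) x4=(0.9429)
step 24: x0=(-0.2551) x1=(0.5338) x2=(-0.8705) x3=(-1.2196) x4=(0.9407)
step 25: x0=(-0.2529) x1=(0.5277) x2=(-0.8791) x3=(-1.2253) x4=(0.9386)
step 26: x0=(-0.2507) x1=(0.5216) x2=(-0.8877) x3=(-1.2312) x4=(0.9366)
step 27: x0=(-0.2484) x1=(0.5154) x2=(-0.8963) x3=(-1.2372) x4=(0.9346)
step 28: x0=(-0.2461) x1=(0.5092) x2=(-0.9049) x3=(-1.2433) x4=(0.9327)
step 29: x0=(-0.2439) x1=(0.5029) x2=(-0.9134) x3=(-1.2495) x4=(0.9308)
step 30: x0=(-0.2416) x1=(0.4966) x2=(-0.9219) x3=(-1.2558) x4=(0.9290)
step 31: x0=(-0.2393) x1=(0.4902) x2=(-0.9304) x3=(-1.2623) x4=(0.9272)
step 32: x0=(-0.2370) x1=(0.4838) x2=(-0.9388) x3=(-1.2688) x4=(0.9255)
step 33: x0=(-0.2346) x1=(0.4773) x2=(-0.9472) x3=(-1.2755) x4=(0.9238)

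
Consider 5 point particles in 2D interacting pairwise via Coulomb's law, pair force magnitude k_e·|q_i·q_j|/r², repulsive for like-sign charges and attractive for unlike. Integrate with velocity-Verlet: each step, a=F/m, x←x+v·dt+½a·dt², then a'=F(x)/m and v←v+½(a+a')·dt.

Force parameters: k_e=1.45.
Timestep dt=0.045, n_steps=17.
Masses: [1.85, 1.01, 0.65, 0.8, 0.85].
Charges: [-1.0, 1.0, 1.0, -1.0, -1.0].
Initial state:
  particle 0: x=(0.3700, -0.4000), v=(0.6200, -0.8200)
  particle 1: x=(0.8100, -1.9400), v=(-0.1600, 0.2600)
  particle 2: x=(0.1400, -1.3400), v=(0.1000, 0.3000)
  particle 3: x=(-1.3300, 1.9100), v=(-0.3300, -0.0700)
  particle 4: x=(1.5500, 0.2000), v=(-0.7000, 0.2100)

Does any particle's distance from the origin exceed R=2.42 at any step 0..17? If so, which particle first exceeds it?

step 0: x0=(0.3700, -0.4000) x1=(0.8100, -1.9400) x2=(0.1400, -1.3400) x3=(-1.3300, 1.9100) x4=(1.5500, 0.2000)
step 1: x0=(0.3974, -0.4383) x1=(0.8040, -1.9286) x2=(0.1433, -1.3218) x3=(-1.3450, 1.9069) x4=(1.5191, 0.2092)
step 2: x0=(0.4238, -0.4797) x1=(0.8005, -1.9178) x2=(0.1444, -1.2935) x3=(-1.3604, 1.9039) x4=(1.4896, 0.2180)
step 3: x0=(0.4490, -0.5244) x1=(0.7993, -1.9075) x2=(0.1442, -1.2544) x3=(-1.3760, 1.9009) x4=(1.4613, 0.2266)
step 4: x0=(0.4727, -0.5731) x1=(0.8003, -1.8976) x2=(0.1436, -1.2038) x3=(-1.3920, 1.8980) x4=(1.4342, 0.2349)
step 5: x0=(0.4944, -0.6260) x1=(0.8032, -1.8877) x2=(0.1444, -1.1405) x3=(-1.4083, 1.8952) x4=(1.4083, 0.2432)
step 6: x0=(0.5135, -0.6842) x1=(0.8077, -1.8777) x2=(0.1494, -1.0628) x3=(-1.4248, 1.8924) x4=(1.3833, 0.2514)
step 7: x0=(0.5282, -0.7483) x1=(0.8135, -1.8671) x2=(0.1639, -0.9687) x3=(-1.4416, 1.8895) x4=(1.3592, 0.2595)
step 8: x0=(0.5352, -0.8189) x1=(0.8202, -1.8556) x2=(0.1984, -0.8573) x3=(-1.4586, 1.8867) x4=(1.3357, 0.2675)
step 9: x0=(0.5285, -0.8932) x1=(0.8274, -1.8428) x2=(0.2714, -0.7370) x3=(-1.4759, 1.8838) x4=(1.3124, 0.2751)
step 10: x0=(0.5069, -0.9608) x1=(0.8346, -1.8282) x2=(0.3869, -0.6382) x3=(-1.4933, 1.8809) x4=(1.2891, 0.2822)
step 11: x0=(0.4809, -1.0182) x1=(0.8414, -1.8113) x2=(0.5164, -0.5701) x3=(-1.5109, 1.8780) x4=(1.2653, 0.2883)
step 12: x0=(0.4562, -1.0704) x1=(0.8470, -1.7919) x2=(0.6454, -0.5188) x3=(-1.5287, 1.8750) x4=(1.2406, 0.2928)
step 13: x0=(0.4338, -1.1209) x1=(0.8509, -1.7696) x2=(0.7720, -0.4734) x3=(-1.5465, 1.8720) x4=(1.2148, 0.2948)
step 14: x0=(0.4140, -1.1716) x1=(0.8523, -1.7442) x2=(0.8971, -0.4275) x3=(-1.5645, 1.8691) x4=(1.1876, 0.2931)
step 15: x0=(0.3970, -1.2237) x1=(0.8502, -1.7152) x2=(1.0217, -0.3767) x3=(-1.5827, 1.8662) x4=(1.1590, 0.2864)
step 16: x0=(0.3831, -1.2779) x1=(0.8436, -1.6822) x2=(1.1459, -0.3167) x3=(-1.6009, 1.8633) x4=(1.1296, 0.2723)
step 17: x0=(0.3728, -1.3346) x1=(0.8308, -1.6447) x2=(1.2681, -0.2437) x3=(-1.6193, 1.8605) x4=(1.1011, 0.2483)

yes, particle 3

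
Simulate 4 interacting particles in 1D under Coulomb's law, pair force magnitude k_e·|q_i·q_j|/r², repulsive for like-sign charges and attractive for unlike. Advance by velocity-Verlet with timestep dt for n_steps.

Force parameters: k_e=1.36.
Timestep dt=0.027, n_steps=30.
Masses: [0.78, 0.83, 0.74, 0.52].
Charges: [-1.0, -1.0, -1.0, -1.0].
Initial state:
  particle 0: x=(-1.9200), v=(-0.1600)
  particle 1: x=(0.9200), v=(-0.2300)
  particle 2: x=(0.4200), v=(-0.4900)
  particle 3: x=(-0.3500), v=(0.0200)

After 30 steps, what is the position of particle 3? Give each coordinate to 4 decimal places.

step 0: x0=(-1.9200) x1=(0.9200) x2=(0.4200) x3=(-0.3500)
step 1: x0=(-1.9248) x1=(0.9166) x2=(0.4053) x3=(-0.3513)
step 2: x0=(-1.9305) x1=(0.9187) x2=(0.3881) x3=(-0.3563)
step 3: x0=(-1.9370) x1=(0.9259) x2=(0.3689) x3=(-0.3652)
step 4: x0=(-1.9445) x1=(0.9378) x2=(0.3480) x3=(-0.3779)
step 5: x0=(-1.9529) x1=(0.9540) x2=(0.3261) x3=(-0.3946)
step 6: x0=(-1.9623) x1=(0.9740) x2=(0.3036) x3=(-0.4153)
step 7: x0=(-1.9725) x1=(0.9975) x2=(0.2810) x3=(-0.4398)
step 8: x0=(-1.9837) x1=(1.0239) x2=(0.2586) x3=(-0.4681)
step 9: x0=(-1.9958) x1=(1.0531) x2=(0.2367) x3=(-0.5001)
step 10: x0=(-2.0089) x1=(1.0847) x2=(0.2156) x3=(-0.5355)
step 11: x0=(-2.0230) x1=(1.1185) x2=(0.1954) x3=(-0.5741)
step 12: x0=(-2.0380) x1=(1.1542) x2=(0.1761) x3=(-0.6157)
step 13: x0=(-2.0541) x1=(1.1916) x2=(0.1578) x3=(-0.6600)
step 14: x0=(-2.0712) x1=(1.2306) x2=(0.1405) x3=(-0.7068)
step 15: x0=(-2.0894) x1=(1.2711) x2=(0.1243) x3=(-0.7556)
step 16: x0=(-2.1086) x1=(1.3128) x2=(0.1090) x3=(-0.8064)
step 17: x0=(-2.1290) x1=(1.3558) x2=(0.0947) x3=(-0.8587)
step 18: x0=(-2.1505) x1=(1.3998) x2=(0.0812) x3=(-0.9123)
step 19: x0=(-2.1732) x1=(1.4449) x2=(0.0687) x3=(-0.9669)
step 20: x0=(-2.1972) x1=(1.4909) x2=(0.0569) x3=(-1.0224)
step 21: x0=(-2.2223) x1=(1.5377) x2=(0.0459) x3=(-1.0784)
step 22: x0=(-2.2488) x1=(1.5853) x2=(0.0357) x3=(-1.1347)
step 23: x0=(-2.2767) x1=(1.6337) x2=(0.0261) x3=(-1.1912)
step 24: x0=(-2.3059) x1=(1.6828) x2=(0.0171) x3=(-1.2475)
step 25: x0=(-2.3367) x1=(1.7325) x2=(0.0088) x3=(-1.3036)
step 26: x0=(-2.3689) x1=(1.7828) x2=(0.0010) x3=(-1.3592)
step 27: x0=(-2.4026) x1=(1.8337) x2=(-0.0063) x3=(-1.4142)
step 28: x0=(-2.4380) x1=(1.8851) x2=(-0.0130) x3=(-1.4683)
step 29: x0=(-2.4749) x1=(1.9370) x2=(-0.0192) x3=(-1.5215)
step 30: x0=(-2.5136) x1=(1.9894) x2=(-0.0250) x3=(-1.5736)

(-1.5736)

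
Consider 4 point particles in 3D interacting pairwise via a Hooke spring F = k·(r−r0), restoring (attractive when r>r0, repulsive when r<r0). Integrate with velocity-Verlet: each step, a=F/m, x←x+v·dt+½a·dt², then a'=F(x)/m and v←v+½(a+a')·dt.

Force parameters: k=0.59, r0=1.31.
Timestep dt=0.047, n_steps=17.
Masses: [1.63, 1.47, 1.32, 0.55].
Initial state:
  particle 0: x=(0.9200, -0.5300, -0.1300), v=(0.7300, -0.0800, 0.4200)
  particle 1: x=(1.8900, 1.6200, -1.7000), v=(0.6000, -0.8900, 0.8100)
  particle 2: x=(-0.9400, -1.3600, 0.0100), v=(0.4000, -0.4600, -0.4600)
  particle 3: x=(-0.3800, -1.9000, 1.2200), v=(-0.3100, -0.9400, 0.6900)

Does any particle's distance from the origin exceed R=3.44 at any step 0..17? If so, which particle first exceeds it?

step 0: x0=(0.9200, -0.5300, -0.1300) x1=(1.8900, 1.6200, -1.7000) x2=(-0.9400, -1.3600, 0.0100) x3=(-0.3800, -1.9000, 1.2200)
step 1: x0=(0.9540, -0.5337, -0.1103) x1=(1.9163, 1.5756, -1.6601) x2=(-0.9199, -1.3805, -0.0122) x3=(-0.3920, -1.9403, 1.2490)
step 2: x0=(0.9874, -0.5372, -0.0908) x1=(1.9389, 1.5260, -1.6164) x2=(-0.8970, -1.3986, -0.0354) x3=(-0.3986, -1.9728, 1.2712)
step 3: x0=(1.0202, -0.5406, -0.0714) x1=(1.9578, 1.4713, -1.5692) x2=(-0.8715, -1.4145, -0.0596) x3=(-0.3997, -1.9974, 1.2863)
step 4: x0=(1.0522, -0.5440, -0.0521) x1=(1.9729, 1.4117, -1.5185) x2=(-0.8432, -1.4282, -0.0846) x3=(-0.3953, -2.0140, 1.2945)
step 5: x0=(1.0835, -0.5475, -0.0329) x1=(1.9844, 1.3472, -1.4645) x2=(-0.8123, -1.4397, -0.1103) x3=(-0.3853, -2.0228, 1.2957)
step 6: x0=(1.1140, -0.5510, -0.0138) x1=(1.9922, 1.2780, -1.4072) x2=(-0.7786, -1.4491, -0.1368) x3=(-0.3697, -2.0239, 1.2900)
step 7: x0=(1.1438, -0.5547, 0.0052) x1=(1.9964, 1.2043, -1.3468) x2=(-0.7424, -1.4565, -0.1637) x3=(-0.3486, -2.0173, 1.2776)
step 8: x0=(1.1727, -0.5585, 0.0242) x1=(1.9972, 1.1262, -1.2834) x2=(-0.7035, -1.4618, -0.1912) x3=(-0.3219, -2.0034, 1.2587)
step 9: x0=(1.2007, -0.5626, 0.0432) x1=(1.9946, 1.0439, -1.2174) x2=(-0.6622, -1.4652, -0.2190) x3=(-0.2899, -1.9823, 1.2335)
step 10: x0=(1.2280, -0.5669, 0.0620) x1=(1.9887, 0.9577, -1.1487) x2=(-0.6183, -1.4667, -0.2471) x3=(-0.2525, -1.9545, 1.2024)
step 11: x0=(1.2544, -0.5716, 0.0809) x1=(1.9797, 0.8678, -1.0777) x2=(-0.5721, -1.4665, -0.2754) x3=(-0.2101, -1.9201, 1.1655)
step 12: x0=(1.2800, -0.5765, 0.0996) x1=(1.9677, 0.7745, -1.0045) x2=(-0.5235, -1.4645, -0.3039) x3=(-0.1628, -1.8798, 1.1234)
step 13: x0=(1.3048, -0.5818, 0.1183) x1=(1.9529, 0.6780, -0.9293) x2=(-0.4728, -1.4609, -0.3325) x3=(-0.1108, -1.8337, 1.0765)
step 14: x0=(1.3287, -0.5875, 0.1370) x1=(1.9354, 0.5787, -0.8525) x2=(-0.4199, -1.4558, -0.3610) x3=(-0.0544, -1.7826, 1.0251)
step 15: x0=(1.3519, -0.5936, 0.1556) x1=(1.9155, 0.4767, -0.7741) x2=(-0.3651, -1.4492, -0.3896) x3=(0.0061, -1.7267, 0.9698)
step 16: x0=(1.3743, -0.6001, 0.1742) x1=(1.8934, 0.3724, -0.6945) x2=(-0.3083, -1.4413, -0.4180) x3=(0.0703, -1.6668, 0.9110)
step 17: x0=(1.3960, -0.6070, 0.1927) x1=(1.8692, 0.2661, -0.6138) x2=(-0.2498, -1.4322, -0.4464) x3=(0.1378, -1.6032, 0.8493)

no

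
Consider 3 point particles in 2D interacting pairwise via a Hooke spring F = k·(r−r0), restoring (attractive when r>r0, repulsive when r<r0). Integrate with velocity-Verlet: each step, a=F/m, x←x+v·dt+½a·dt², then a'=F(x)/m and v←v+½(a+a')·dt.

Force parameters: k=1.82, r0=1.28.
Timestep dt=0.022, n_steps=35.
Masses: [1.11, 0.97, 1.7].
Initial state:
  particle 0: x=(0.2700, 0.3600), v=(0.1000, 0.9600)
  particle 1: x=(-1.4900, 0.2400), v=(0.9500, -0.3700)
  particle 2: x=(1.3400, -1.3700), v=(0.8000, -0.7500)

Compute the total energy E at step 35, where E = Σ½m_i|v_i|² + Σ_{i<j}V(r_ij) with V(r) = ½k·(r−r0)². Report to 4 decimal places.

6.3255

step 0: x0=(0.2700, 0.3600) x1=(-1.4900, 0.2400) x2=(1.3400, -1.3700)
step 1: x0=(0.2722, 0.3809) x1=(-1.4681, 0.2314) x2=(1.3571, -1.3861)
step 2: x0=(0.2743, 0.4011) x1=(-1.4442, 0.2220) x2=(1.3730, -1.4013)
step 3: x0=(0.2764, 0.4208) x1=(-1.4184, 0.2117) x2=(1.3878, -1.4156)
step 4: x0=(0.2785, 0.4399) x1=(-1.3906, 0.2006) x2=(1.4016, -1.4291)
step 5: x0=(0.2807, 0.4583) x1=(-1.3610, 0.1886) x2=(1.4142, -1.4416)
step 6: x0=(0.2830, 0.4760) x1=(-1.3294, 0.1758) x2=(1.4257, -1.4533)
step 7: x0=(0.2854, 0.4930) x1=(-1.2961, 0.1622) x2=(1.4361, -1.4639)
step 8: x0=(0.2879, 0.5093) x1=(-1.2610, 0.1478) x2=(1.4453, -1.4737)
step 9: x0=(0.2905, 0.5248) x1=(-1.2241, 0.1325) x2=(1.4535, -1.4824)
step 10: x0=(0.2934, 0.5395) x1=(-1.1856, 0.1165) x2=(1.4606, -1.4903)
step 11: x0=(0.2965, 0.5535) x1=(-1.1454, 0.0996) x2=(1.4666, -1.4971)
step 12: x0=(0.2999, 0.5666) x1=(-1.1036, 0.0820) x2=(1.4716, -1.5030)
step 13: x0=(0.3035, 0.5790) x1=(-1.0603, 0.0636) x2=(1.4755, -1.5079)
step 14: x0=(0.3074, 0.5905) x1=(-1.0156, 0.0444) x2=(1.4784, -1.5119)
step 15: x0=(0.3116, 0.6012) x1=(-0.9694, 0.0245) x2=(1.4802, -1.5149)
step 16: x0=(0.3162, 0.6111) x1=(-0.9219, 0.0039) x2=(1.4811, -1.5169)
step 17: x0=(0.3212, 0.6201) x1=(-0.8731, -0.0175) x2=(1.4810, -1.5180)
step 18: x0=(0.3265, 0.6283) x1=(-0.8231, -0.0396) x2=(1.4799, -1.5181)
step 19: x0=(0.3323, 0.6357) x1=(-0.7720, -0.0623) x2=(1.4779, -1.5173)
step 20: x0=(0.3384, 0.6423) x1=(-0.7198, -0.0857) x2=(1.4751, -1.5155)
step 21: x0=(0.3450, 0.6480) x1=(-0.6665, -0.1098) x2=(1.4714, -1.5129)
step 22: x0=(0.3520, 0.6529) x1=(-0.6123, -0.1346) x2=(1.4668, -1.5093)
step 23: x0=(0.3595, 0.6571) x1=(-0.5572, -0.1599) x2=(1.4614, -1.5049)
step 24: x0=(0.3674, 0.6604) x1=(-0.5012, -0.1859) x2=(1.4553, -1.4997)
step 25: x0=(0.3757, 0.6630) x1=(-0.4445, -0.2125) x2=(1.4485, -1.4935)
step 26: x0=(0.3845, 0.6649) x1=(-0.3871, -0.2396) x2=(1.4409, -1.4866)
step 27: x0=(0.3937, 0.6659) x1=(-0.3290, -0.2673) x2=(1.4328, -1.4789)
step 28: x0=(0.4034, 0.6663) x1=(-0.2704, -0.2955) x2=(1.4239, -1.4704)
step 29: x0=(0.4134, 0.6660) x1=(-0.2112, -0.3241) x2=(1.4146, -1.4612)
step 30: x0=(0.4239, 0.6649) x1=(-0.1515, -0.3532) x2=(1.4046, -1.4512)
step 31: x0=(0.4348, 0.6632) x1=(-0.0915, -0.3828) x2=(1.3942, -1.4406)
step 32: x0=(0.4461, 0.6608) x1=(-0.0311, -0.4127) x2=(1.3834, -1.4293)
step 33: x0=(0.4577, 0.6578) x1=(0.0297, -0.4429) x2=(1.3721, -1.4175)
step 34: x0=(0.4696, 0.6541) x1=(0.0906, -0.4734) x2=(1.3605, -1.4050)
step 35: x0=(0.4819, 0.6497) x1=(0.1518, -0.5042) x2=(1.3485, -1.3920)
step 0 velocities: v0=(0.1000, 0.9600) v1=(0.9500, -0.3700) v2=(0.8000, -0.7500)
step 0: KE=2.0433, PE=4.2837, E=6.3270
step 35 velocities: v0=(0.5656, -0.2108) v1=(2.7830, -1.4023) v2=(-0.5499, 0.6035)
step 35: KE=5.4789, PE=0.8466, E=6.3255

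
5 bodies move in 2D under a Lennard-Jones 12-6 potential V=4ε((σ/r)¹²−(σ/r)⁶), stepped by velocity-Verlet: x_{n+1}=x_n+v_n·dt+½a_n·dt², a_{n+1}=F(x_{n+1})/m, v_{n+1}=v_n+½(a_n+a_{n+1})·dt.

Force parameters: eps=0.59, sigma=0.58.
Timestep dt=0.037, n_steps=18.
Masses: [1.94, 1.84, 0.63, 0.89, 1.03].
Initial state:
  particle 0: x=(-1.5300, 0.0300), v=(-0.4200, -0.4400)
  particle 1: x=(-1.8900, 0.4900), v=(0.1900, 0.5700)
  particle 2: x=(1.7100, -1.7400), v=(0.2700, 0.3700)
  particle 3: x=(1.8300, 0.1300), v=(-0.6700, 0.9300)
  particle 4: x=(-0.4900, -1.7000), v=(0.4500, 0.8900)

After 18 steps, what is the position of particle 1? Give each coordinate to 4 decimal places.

(-1.8465, 0.9320)

step 0: x0=(-1.5300, 0.0300) x1=(-1.8900, 0.4900) x2=(1.7100, -1.7400) x3=(1.8300, 0.1300) x4=(-0.4900, -1.7000)
step 1: x0=(-1.5409, 0.0078) x1=(-1.8879, 0.5173) x2=(1.7200, -1.7263) x3=(1.8052, 0.1644) x4=(-0.4734, -1.6671)
step 2: x0=(-1.5494, -0.0180) x1=(-1.8883, 0.5485) x2=(1.7300, -1.7126) x3=(1.7804, 0.1988) x4=(-0.4567, -1.6341)
step 3: x0=(-1.5581, -0.0433) x1=(-1.8884, 0.5791) x2=(1.7400, -1.6989) x3=(1.7556, 0.2332) x4=(-0.4401, -1.6012)
step 4: x0=(-1.5676, -0.0672) x1=(-1.8877, 0.6082) x2=(1.7499, -1.6851) x3=(1.7308, 0.2676) x4=(-0.4234, -1.5682)
step 5: x0=(-1.5778, -0.0896) x1=(-1.8863, 0.6357) x2=(1.7599, -1.6714) x3=(1.7060, 0.3019) x4=(-0.4068, -1.5353)
step 6: x0=(-1.5886, -0.1107) x1=(-1.8843, 0.6618) x2=(1.7699, -1.6576) x3=(1.6812, 0.3363) x4=(-0.3901, -1.5023)
step 7: x0=(-1.5997, -0.1308) x1=(-1.8819, 0.6869) x2=(1.7798, -1.6439) x3=(1.6564, 0.3706) x4=(-0.3735, -1.4693)
step 8: x0=(-1.6111, -0.1501) x1=(-1.8792, 0.7112) x2=(1.7898, -1.6301) x3=(1.6317, 0.4050) x4=(-0.3568, -1.4363)
step 9: x0=(-1.6227, -0.1687) x1=(-1.8763, 0.7347) x2=(1.7997, -1.6163) x3=(1.6069, 0.4393) x4=(-0.3402, -1.4033)
step 10: x0=(-1.6345, -0.1869) x1=(-1.8732, 0.7577) x2=(1.8096, -1.6025) x3=(1.5821, 0.4737) x4=(-0.3236, -1.3703)
step 11: x0=(-1.6463, -0.2047) x1=(-1.8701, 0.7803) x2=(1.8196, -1.5887) x3=(1.5573, 0.5080) x4=(-0.3070, -1.3373)
step 12: x0=(-1.6582, -0.2221) x1=(-1.8668, 0.8026) x2=(1.8295, -1.5749) x3=(1.5325, 0.5423) x4=(-0.2904, -1.3043)
step 13: x0=(-1.6702, -0.2393) x1=(-1.8635, 0.8246) x2=(1.8394, -1.5611) x3=(1.5077, 0.5767) x4=(-0.2738, -1.2713)
step 14: x0=(-1.6822, -0.2563) x1=(-1.8601, 0.8464) x2=(1.8493, -1.5473) x3=(1.4829, 0.6110) x4=(-0.2572, -1.2382)
step 15: x0=(-1.6942, -0.2731) x1=(-1.8568, 0.8680) x2=(1.8592, -1.5334) x3=(1.4581, 0.6453) x4=(-0.2406, -1.2052)
step 16: x0=(-1.7062, -0.2898) x1=(-1.8534, 0.8894) x2=(1.8691, -1.5196) x3=(1.4333, 0.6796) x4=(-0.2240, -1.1721)
step 17: x0=(-1.7182, -0.3064) x1=(-1.8500, 0.9108) x2=(1.8790, -1.5058) x3=(1.4085, 0.7139) x4=(-0.2074, -1.1390)
step 18: x0=(-1.7303, -0.3229) x1=(-1.8465, 0.9320) x2=(1.8889, -1.4919) x3=(1.3837, 0.7482) x4=(-0.1909, -1.1060)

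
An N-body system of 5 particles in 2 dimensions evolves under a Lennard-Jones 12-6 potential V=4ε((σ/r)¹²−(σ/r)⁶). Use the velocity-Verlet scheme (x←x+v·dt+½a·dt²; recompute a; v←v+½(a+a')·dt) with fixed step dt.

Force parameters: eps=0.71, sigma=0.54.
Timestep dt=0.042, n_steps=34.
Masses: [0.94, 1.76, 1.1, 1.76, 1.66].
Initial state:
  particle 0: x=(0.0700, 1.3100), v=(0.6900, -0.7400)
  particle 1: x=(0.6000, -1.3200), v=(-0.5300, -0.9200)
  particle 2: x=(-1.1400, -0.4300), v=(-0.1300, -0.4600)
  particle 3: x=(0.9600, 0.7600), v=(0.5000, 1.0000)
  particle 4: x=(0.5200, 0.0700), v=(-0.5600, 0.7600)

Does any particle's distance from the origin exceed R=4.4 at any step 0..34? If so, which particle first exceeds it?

step 0: x0=(0.0700, 1.3100) x1=(0.6000, -1.3200) x2=(-1.1400, -0.4300) x3=(0.9600, 0.7600) x4=(0.5200, 0.0700)
step 1: x0=(0.0992, 1.2787) x1=(0.5777, -1.3586) x2=(-1.1454, -0.4493) x3=(0.9805, 0.8015) x4=(0.4969, 0.1026)
step 2: x0=(0.1292, 1.2469) x1=(0.5555, -1.3972) x2=(-1.1509, -0.4686) x3=(1.0000, 0.8422) x4=(0.4744, 0.1362)
step 3: x0=(0.1601, 1.2144) x1=(0.5332, -1.4358) x2=(-1.1563, -0.4879) x3=(1.0184, 0.8824) x4=(0.4525, 0.1707)
step 4: x0=(0.1923, 1.1811) x1=(0.5109, -1.4743) x2=(-1.1617, -0.5072) x3=(1.0358, 0.9222) x4=(0.4310, 0.2061)
step 5: x0=(0.2264, 1.1465) x1=(0.4886, -1.5128) x2=(-1.1670, -0.5265) x3=(1.0518, 0.9619) x4=(0.4098, 0.2424)
step 6: x0=(0.2628, 1.1101) x1=(0.4664, -1.5513) x2=(-1.1724, -0.5458) x3=(1.0664, 1.0014) x4=(0.3888, 0.2798)
step 7: x0=(0.3025, 1.0711) x1=(0.4441, -1.5898) x2=(-1.1777, -0.5651) x3=(1.0792, 1.0408) x4=(0.3679, 0.3187)
step 8: x0=(0.3460, 1.0279) x1=(0.4218, -1.6283) x2=(-1.1830, -0.5844) x3=(1.0898, 1.0800) x4=(0.3471, 0.3603)
step 9: x0=(0.3940, 0.9790) x1=(0.3995, -1.6668) x2=(-1.1883, -0.6037) x3=(1.0978, 1.1189) x4=(0.3265, 0.4055)
step 10: x0=(0.4484, 0.9435) x1=(0.3772, -1.7053) x2=(-1.1935, -0.6230) x3=(1.1029, 1.1570) x4=(0.3053, 0.4438)
step 11: x0=(0.5406, 1.0224) x1=(0.3549, -1.7438) x2=(-1.1988, -0.6422) x3=(1.1049, 1.1939) x4=(0.2660, 0.4186)
step 12: x0=(0.6250, 1.0943) x1=(0.3326, -1.7823) x2=(-1.2040, -0.6615) x3=(1.1097, 1.2317) x4=(0.2283, 0.3965)
step 13: x0=(0.5196, 1.1103) x1=(0.3103, -1.8207) x2=(-1.2093, -0.6808) x3=(1.2149, 1.2978) x4=(0.1914, 0.3760)
step 14: x0=(0.4180, 1.1248) x1=(0.2879, -1.8592) x2=(-1.2145, -0.7000) x3=(1.3174, 1.3633) x4=(0.1553, 0.3570)
step 15: x0=(0.3167, 1.1370) x1=(0.2656, -1.8977) x2=(-1.2196, -0.7193) x3=(1.4193, 1.4285) x4=(0.1197, 0.3396)
step 16: x0=(0.2150, 1.1467) x1=(0.2433, -1.9361) x2=(-1.2248, -0.7385) x3=(1.5210, 1.4937) x4=(0.0845, 0.3236)
step 17: x0=(0.1130, 1.1540) x1=(0.2210, -1.9746) x2=(-1.2300, -0.7578) x3=(1.6227, 1.5589) x4=(0.0494, 0.3089)
step 18: x0=(0.0109, 1.1592) x1=(0.1986, -2.0130) x2=(-1.2351, -0.7770) x3=(1.7243, 1.6240) x4=(0.0145, 0.2955)
step 19: x0=(-0.0911, 1.1624) x1=(0.1763, -2.0515) x2=(-1.2402, -0.7962) x3=(1.8259, 1.6892) x4=(-0.0205, 0.2831)
step 20: x0=(-0.1931, 1.1640) x1=(0.1540, -2.0899) x2=(-1.2453, -0.8154) x3=(1.9276, 1.7543) x4=(-0.0555, 0.2718)
step 21: x0=(-0.2948, 1.1640) x1=(0.1316, -2.1283) x2=(-1.2503, -0.8346) x3=(2.0292, 1.8195) x4=(-0.0907, 0.2612)
step 22: x0=(-0.3962, 1.1629) x1=(0.1093, -2.1668) x2=(-1.2553, -0.8538) x3=(2.1308, 1.8847) x4=(-0.1260, 0.2513)
step 23: x0=(-0.4974, 1.1607) x1=(0.0869, -2.2052) x2=(-1.2603, -0.8730) x3=(2.2324, 1.9498) x4=(-0.1616, 0.2420)
step 24: x0=(-0.5982, 1.1577) x1=(0.0646, -2.2436) x2=(-1.2653, -0.8921) x3=(2.3341, 2.0150) x4=(-0.1973, 0.2331)
step 25: x0=(-0.6988, 1.1540) x1=(0.0422, -2.2820) x2=(-1.2703, -0.9113) x3=(2.4357, 2.0801) x4=(-0.2332, 0.2246)
step 26: x0=(-0.7991, 1.1498) x1=(0.0199, -2.3204) x2=(-1.2752, -0.9304) x3=(2.5373, 2.1453) x4=(-0.2692, 0.2163)
step 27: x0=(-0.8991, 1.1452) x1=(-0.0025, -2.3588) x2=(-1.2801, -0.9495) x3=(2.6389, 2.2105) x4=(-0.3054, 0.2083)
step 28: x0=(-0.9990, 1.1403) x1=(-0.0249, -2.3973) x2=(-1.2849, -0.9685) x3=(2.7406, 2.2756) x4=(-0.3417, 0.2004)
step 29: x0=(-1.0987, 1.1352) x1=(-0.0472, -2.4357) x2=(-1.2898, -0.9876) x3=(2.8422, 2.3408) x4=(-0.3782, 0.1927)
step 30: x0=(-1.1982, 1.1298) x1=(-0.0696, -2.4740) x2=(-1.2945, -1.0065) x3=(2.9438, 2.4059) x4=(-0.4147, 0.1850)
step 31: x0=(-1.2977, 1.1243) x1=(-0.0920, -2.5124) x2=(-1.2993, -1.0255) x3=(3.0454, 2.4711) x4=(-0.4513, 0.1774)
step 32: x0=(-1.3970, 1.1187) x1=(-0.1144, -2.5508) x2=(-1.3041, -1.0444) x3=(3.1471, 2.5362) x4=(-0.4880, 0.1698)
step 33: x0=(-1.4963, 1.1130) x1=(-0.1367, -2.5892) x2=(-1.3088, -1.0633) x3=(3.2487, 2.6014) x4=(-0.5248, 0.1622)
step 34: x0=(-1.5955, 1.1072) x1=(-0.1591, -2.6276) x2=(-1.3134, -1.0822) x3=(3.3503, 2.6666) x4=(-0.5616, 0.1547)

no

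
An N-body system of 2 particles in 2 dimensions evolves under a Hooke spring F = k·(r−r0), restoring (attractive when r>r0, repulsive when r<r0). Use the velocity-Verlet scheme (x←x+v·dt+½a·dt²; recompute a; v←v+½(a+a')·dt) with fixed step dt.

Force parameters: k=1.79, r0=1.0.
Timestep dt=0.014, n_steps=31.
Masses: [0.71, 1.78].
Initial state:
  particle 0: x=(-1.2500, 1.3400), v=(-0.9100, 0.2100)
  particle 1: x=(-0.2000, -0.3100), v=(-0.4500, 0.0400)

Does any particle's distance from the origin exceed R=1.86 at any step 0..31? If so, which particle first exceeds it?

yes, particle 0

step 0: x0=(-1.2500, 1.3400) x1=(-0.2000, -0.3100)
step 1: x0=(-1.2626, 1.3427) x1=(-0.2064, -0.3094)
step 2: x0=(-1.2750, 1.3451) x1=(-0.2128, -0.3086)
step 3: x0=(-1.2871, 1.3470) x1=(-0.2194, -0.3076)
step 4: x0=(-1.2989, 1.3486) x1=(-0.2260, -0.3065)
step 5: x0=(-1.3105, 1.3497) x1=(-0.2328, -0.3052)
step 6: x0=(-1.3218, 1.3504) x1=(-0.2396, -0.3038)
step 7: x0=(-1.3329, 1.3507) x1=(-0.2466, -0.3022)
step 8: x0=(-1.3436, 1.3507) x1=(-0.2537, -0.3004)
step 9: x0=(-1.3542, 1.3502) x1=(-0.2609, -0.2985)
step 10: x0=(-1.3644, 1.3493) x1=(-0.2682, -0.2964)
step 11: x0=(-1.3744, 1.3480) x1=(-0.2756, -0.2941)
step 12: x0=(-1.3841, 1.3463) x1=(-0.2831, -0.2917)
step 13: x0=(-1.3936, 1.3442) x1=(-0.2907, -0.2892)
step 14: x0=(-1.4027, 1.3418) x1=(-0.2984, -0.2864)
step 15: x0=(-1.4117, 1.3389) x1=(-0.3062, -0.2836)
step 16: x0=(-1.4203, 1.3356) x1=(-0.3142, -0.2805)
step 17: x0=(-1.4287, 1.3319) x1=(-0.3222, -0.2773)
step 18: x0=(-1.4368, 1.3279) x1=(-0.3304, -0.2740)
step 19: x0=(-1.4446, 1.3235) x1=(-0.3386, -0.2705)
step 20: x0=(-1.4522, 1.3186) x1=(-0.3470, -0.2668)
step 21: x0=(-1.4595, 1.3134) x1=(-0.3554, -0.2630)
step 22: x0=(-1.4666, 1.3079) x1=(-0.3640, -0.2591)
step 23: x0=(-1.4734, 1.3019) x1=(-0.3727, -0.2550)
step 24: x0=(-1.4799, 1.2956) x1=(-0.3815, -0.2507)
step 25: x0=(-1.4862, 1.2890) x1=(-0.3903, -0.2463)
step 26: x0=(-1.4922, 1.2819) x1=(-0.3993, -0.2418)
step 27: x0=(-1.4980, 1.2746) x1=(-0.4084, -0.2371)
step 28: x0=(-1.5035, 1.2668) x1=(-0.4176, -0.2323)
step 29: x0=(-1.5088, 1.2588) x1=(-0.4269, -0.2274)
step 30: x0=(-1.5138, 1.2504) x1=(-0.4362, -0.2223)
step 31: x0=(-1.5186, 1.2417) x1=(-0.4457, -0.2171)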